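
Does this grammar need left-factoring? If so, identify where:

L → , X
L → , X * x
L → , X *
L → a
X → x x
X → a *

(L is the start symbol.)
Yes, L has productions with common prefix ', X'

Left-factoring is needed when two productions for the same non-terminal
share a common prefix on the right-hand side.

Productions for L:
  L → , X
  L → , X * x
  L → , X *
  L → a
Productions for X:
  X → x x
  X → a *

Found common prefix ', X' in productions for L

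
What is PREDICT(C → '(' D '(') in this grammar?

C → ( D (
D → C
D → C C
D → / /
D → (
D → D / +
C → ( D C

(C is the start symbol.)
{ '(' }

PREDICT(C → '(' D '(') = (FIRST(RHS) \ {ε}) ∪ (FOLLOW(C) if ε ∈ FIRST(RHS), i.e. RHS ⇒* ε)
FIRST('(' D '(') = { '(' }
ε ∉ FIRST('(' D '('), so FOLLOW(C) is not added.
PREDICT(C → '(' D '(') = { '(' }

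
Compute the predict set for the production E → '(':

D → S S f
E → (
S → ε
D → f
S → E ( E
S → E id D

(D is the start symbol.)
PREDICT(E → '(') = (FIRST(RHS) \ {ε}) ∪ (FOLLOW(E) if ε ∈ FIRST(RHS), i.e. RHS ⇒* ε)
FIRST('(') = { '(' }
ε ∉ FIRST('('), so FOLLOW(E) is not added.
PREDICT(E → '(') = { '(' }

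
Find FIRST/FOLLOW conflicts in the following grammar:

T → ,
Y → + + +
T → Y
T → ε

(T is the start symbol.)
No FIRST/FOLLOW conflicts.

Nullable non-terminals: T.
FIRST sets used below: FIRST(Y) = { '+' }

T: nullable alternative(s) T → ε; FOLLOW(T) = { $ }
  T → ,: FIRST \ {ε} = { ',' } — disjoint from FOLLOW(T)
  T → Y: FIRST \ {ε} = { '+' } — disjoint from FOLLOW(T)
  T → ε: FIRST \ {ε} = { } — this is the only nullable alternative, skip

Y has no nullable alternative, so no FIRST/FOLLOW check is needed there.

No FIRST/FOLLOW conflicts found.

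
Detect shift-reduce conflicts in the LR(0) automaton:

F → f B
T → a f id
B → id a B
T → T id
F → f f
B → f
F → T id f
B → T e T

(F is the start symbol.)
A shift-reduce conflict occurs when an LR(0) state has both:
  - a complete (reduce) item [A → α .] (dot at the end), and
  - a shift item [B → β . c γ] (dot before a terminal).

Augment with F' → F and build the canonical LR(0) collection (I0 = CLOSURE({[F' → . F]}), then GOTO on every symbol after a dot until no new states appear). It has 19 states:
  I0: { [F → . T id f], [F → . f B], [F → . f f], [F' → . F], [T → . T id], [T → . a f id] }  — shift
  I1: { [F' → F .] }  — accept
  I2: { [F → T . id f], [T → T . id] }  — shift
  I3: { [T → a . f id] }  — shift
  I4: { [B → . T e T], [B → . f], [B → . id a B], [F → f . B], [F → f . f], [T → . T id], [T → . a f id] }  — shift
  I5: { [F → f B .] }  — reduce
  I6: { [B → T . e T], [T → T . id] }  — shift
  I7: { [B → f .], [F → f f .] }  — 2 reduces
  I8: { [B → id . a B] }  — shift
  I9: { [B → . T e T], [B → . f], [B → . id a B], [B → id a . B], [T → . T id], [T → . a f id] }  — shift
  I10: { [B → id a B .] }  — reduce
  I11: { [B → f .] }  — reduce
  I12: { [B → T e . T], [T → . T id], [T → . a f id] }  — shift
  I13: { [T → T id .] }  — reduce
  I14: { [B → T e T .], [T → T . id] }  — shift, reduce
  I15: { [T → a f . id] }  — shift
  I16: { [T → a f id .] }  — reduce
  I17: { [F → T id . f], [T → T id .] }  — shift, reduce
  I18: { [F → T id f .] }  — reduce

I14 contains reduce item [B → T e T .] and shift item [T → T . id] — shift-reduce conflict.
I17 contains reduce item [T → T id .] and shift item [F → T id . f] — shift-reduce conflict.

Answer: Yes — I14: [B → T e T .] vs [T → T . id]; I17: [T → T id .] vs [F → T id . f]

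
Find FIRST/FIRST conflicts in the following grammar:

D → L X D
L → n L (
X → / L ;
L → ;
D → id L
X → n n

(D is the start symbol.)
FIRST sets of the non-terminals at (or reachable through a nullable prefix from) the front of some alternative:
  FIRST(L) = { ';', 'n' }

Productions for D:
  D → L X D: FIRST = { ';', 'n' }
  D → id L: FIRST = { 'id' }
Productions for L:
  L → n L (: FIRST = { 'n' }
  L → ;: FIRST = { ';' }
Productions for X:
  X → / L ;: FIRST = { '/' }
  X → n n: FIRST = { 'n' }

All alternatives of each non-terminal have pairwise disjoint FIRST sets.

Answer: No FIRST/FIRST conflicts.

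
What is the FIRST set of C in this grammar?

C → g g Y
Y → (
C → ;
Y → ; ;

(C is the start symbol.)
{ ';', 'g' }

To compute FIRST(C), examine every production with C on the left-hand side, reading each right-hand side left to right until a non-nullable symbol is reached.

From C → g g Y:
  - g is a terminal: add 'g' and stop
From C → ;:
  - ';' is a terminal: add ';' and stop

Collecting: FIRST(C) = { ';', 'g' }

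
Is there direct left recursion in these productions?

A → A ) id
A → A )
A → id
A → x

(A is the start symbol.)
Direct left recursion occurs when N → N α for some non-terminal N (the right-hand side begins with the left-hand side itself).

A → A ) id: LEFT RECURSIVE (starts with A)
A → A ): LEFT RECURSIVE (starts with A)
A → id: starts with id
A → x: starts with x

The grammar has direct left recursion on: A.

Answer: Yes, A is left-recursive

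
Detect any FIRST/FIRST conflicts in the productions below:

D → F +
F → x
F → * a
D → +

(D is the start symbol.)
No FIRST/FIRST conflicts.

FIRST sets of the non-terminals at (or reachable through a nullable prefix from) the front of some alternative:
  FIRST(F) = { '*', 'x' }

Productions for D:
  D → F +: FIRST = { '*', 'x' }
  D → +: FIRST = { '+' }
Productions for F:
  F → x: FIRST = { 'x' }
  F → * a: FIRST = { '*' }

All alternatives of each non-terminal have pairwise disjoint FIRST sets.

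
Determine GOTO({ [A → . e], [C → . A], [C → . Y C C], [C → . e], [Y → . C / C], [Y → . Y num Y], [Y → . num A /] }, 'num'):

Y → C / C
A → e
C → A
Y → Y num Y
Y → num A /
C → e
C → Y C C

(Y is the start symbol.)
{ [A → . e], [Y → num . A /] }

GOTO(I, 'num') = CLOSURE({ [A → αX.β] : [A → α.Xβ] ∈ I, X = 'num' })

Items with dot before 'num', with the dot advanced:
  [Y → . num A /] → [Y → num . A /]
Closure of the advanced items:
  [Y → num . A /] has the dot before A: add [A → . e]

GOTO = { [A → . e], [Y → num . A /] }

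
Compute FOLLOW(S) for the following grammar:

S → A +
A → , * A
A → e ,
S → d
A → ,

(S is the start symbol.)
To compute FOLLOW(S), find every occurrence of S on a right-hand side N → α S β: add FIRST(β) \ {ε}, and if β is empty or nullable also add FOLLOW(N). Iterate to a fixed point.

S is the start symbol, so $ ∈ FOLLOW(S).
S does not occur on any right-hand side.

Taking the union: FOLLOW(S) = { $ }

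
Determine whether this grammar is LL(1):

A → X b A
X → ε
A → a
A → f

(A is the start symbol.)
A grammar is LL(1) if for each non-terminal N with multiple productions, the predict sets of those productions are pairwise disjoint, where PREDICT(N → α) = (FIRST(α) \ {ε}) ∪ (FOLLOW(N) if α ⇒* ε).

Relevant sets:
  FIRST(X) = { ε }

For A:
  PREDICT(A → X b A) = { 'b' }
  PREDICT(A → a) = { 'a' }
  PREDICT(A → f) = { 'f' }
X has a single production, so nothing to check there.

All predict sets are disjoint. The grammar IS LL(1).

Answer: Yes, the grammar is LL(1).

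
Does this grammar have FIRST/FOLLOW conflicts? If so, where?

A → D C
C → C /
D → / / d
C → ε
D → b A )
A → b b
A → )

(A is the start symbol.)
A FIRST/FOLLOW conflict occurs when a non-terminal N has a nullable alternative N → β (β ⇒* ε) and another alternative N → α with FIRST(α) ∩ FOLLOW(N) ≠ ∅: on such a lookahead the parser cannot decide between expanding α and letting N vanish via β.

Nullable non-terminals: C.
FIRST sets used below: FIRST(C) = { '/', ε }

C: nullable alternative(s) C → ε; FOLLOW(C) = { $, ')', '/' }
  C → C /: FIRST \ {ε} = { '/' } — overlaps FOLLOW(C) on { '/' }: CONFLICT
  C → ε: FIRST \ {ε} = { } — this is the only nullable alternative, skip

A, D have no nullable alternative, so no FIRST/FOLLOW check is needed there.

So the grammar has 1 FIRST/FOLLOW conflict (marked CONFLICT above).

Answer: Yes. C → C '/' with FOLLOW(C) on { '/' }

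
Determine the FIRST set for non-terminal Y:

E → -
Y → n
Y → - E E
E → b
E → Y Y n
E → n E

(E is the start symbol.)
{ '-', 'n' }

From Y → n:
  - n is a terminal: add 'n' and stop
From Y → - E E:
  - '-' is a terminal: add '-' and stop

Collecting: FIRST(Y) = { '-', 'n' }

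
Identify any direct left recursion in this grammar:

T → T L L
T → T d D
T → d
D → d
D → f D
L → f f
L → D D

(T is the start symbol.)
T → T L L: LEFT RECURSIVE (starts with T)
T → T d D: LEFT RECURSIVE (starts with T)
T → d: starts with d
D → d: starts with d
D → f D: starts with f
L → f f: starts with f
L → D D: starts with D

The grammar has direct left recursion on: T.

Answer: Yes, T is left-recursive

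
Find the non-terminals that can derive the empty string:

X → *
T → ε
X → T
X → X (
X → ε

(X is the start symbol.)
{ 'T', 'X' }

A non-terminal is nullable if it can derive ε (the empty string): either it has an ε-production, or it has a production whose right-hand side consists entirely of nullable non-terminals.

ε-productions: T → ε, X → ε
So T, X are immediately nullable.
Every non-terminal is now nullable.
Nullable = { 'T', 'X' }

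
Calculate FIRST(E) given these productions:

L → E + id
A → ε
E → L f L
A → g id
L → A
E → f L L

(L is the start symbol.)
To compute FIRST(E), examine every production with E on the left-hand side, reading each right-hand side left to right until a non-nullable symbol is reached.

FIRST sets of the other non-terminals involved (by the same procedure, iterated to a fixed point):
  FIRST(L) = { 'f', 'g', ε }

From E → L f L:
  - L is a non-terminal: add FIRST(L) \ {ε} = { 'f', 'g' }
    L is nullable, so continue to the next symbol
  - f is a terminal: add 'f' and stop
From E → f L L:
  - f is a terminal: add 'f' and stop

Collecting: FIRST(E) = { 'f', 'g' }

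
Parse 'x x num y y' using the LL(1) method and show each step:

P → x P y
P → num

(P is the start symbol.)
LL(1) parsing maintains a stack (initially the start symbol over $) and the input. At each step: if the stack top is a terminal, match it against the current input token; if it is a non-terminal N, replace it with the RHS of M[N, lookahead] (the unique production whose predict set contains the lookahead).

Stack is shown with the top on the left.

Stack      Input          Action
--------------------------------
P $        x x num y y $  output P → x P y
x P y $    x x num y y $  match 'x'
P y $      x num y y $    output P → x P y
x P y y $  x num y y $    match 'x'
P y y $    num y y $      output P → num
num y y $  num y y $      match 'num'
y y $      y y $          match 'y'
y $        y $            match 'y'
$          $              accept

The string is accepted.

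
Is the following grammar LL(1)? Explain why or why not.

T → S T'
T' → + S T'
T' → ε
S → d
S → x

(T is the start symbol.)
Yes, the grammar is LL(1).

A grammar is LL(1) if for each non-terminal N with multiple productions, the predict sets of those productions are pairwise disjoint, where PREDICT(N → α) = (FIRST(α) \ {ε}) ∪ (FOLLOW(N) if α ⇒* ε).

Relevant sets:
  FOLLOW(T') = { $ }

For T':
  PREDICT(T' → '+' S T') = { '+' }
  PREDICT(T' → ε) = { $ }
For S:
  PREDICT(S → d) = { 'd' }
  PREDICT(S → x) = { 'x' }
T has a single production, so nothing to check there.

All predict sets are disjoint. The grammar IS LL(1).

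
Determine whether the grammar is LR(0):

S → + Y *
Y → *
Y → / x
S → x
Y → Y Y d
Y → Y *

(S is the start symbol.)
No. Reduce-reduce conflict: [S → + Y * .] and [Y → * .]

A grammar is LR(0) if no state in the canonical LR(0) collection has:
  - both a shift item (dot before a terminal) and a complete item (shift-reduce conflict), or
  - two or more complete items (reduce-reduce conflict; the accept item [S' → S .] counts as a complete item here).

Augment with S' → S and build the canonical LR(0) collection (I0 = CLOSURE({[S' → . S]}), then GOTO on every symbol after a dot until no new states appear). It has 12 states:
  I0: { [S → . + Y *], [S → . x], [S' → . S] }  — shift
  I1: { [S → + . Y *], [Y → . *], [Y → . / x], [Y → . Y *], [Y → . Y Y d] }  — shift
  I2: { [S' → S .] }  — accept
  I3: { [S → x .] }  — reduce
  I4: { [Y → * .] }  — reduce
  I5: { [Y → / . x] }  — shift
  I6: { [S → + Y . *], [Y → . *], [Y → . / x], [Y → . Y *], [Y → . Y Y d], [Y → Y . *], [Y → Y . Y d] }  — shift
  I7: { [S → + Y * .], [Y → * .], [Y → Y * .] }  — 3 reduces
  I8: { [Y → . *], [Y → . / x], [Y → . Y *], [Y → . Y Y d], [Y → Y . *], [Y → Y . Y d], [Y → Y Y . d] }  — shift
  I9: { [Y → * .], [Y → Y * .] }  — 2 reduces
  I10: { [Y → Y Y d .] }  — reduce
  I11: { [Y → / x .] }  — reduce

Conflict in state I7:
  Reduce-reduce conflict: [S → + Y * .] and [Y → * .]
So the grammar is NOT LR(0).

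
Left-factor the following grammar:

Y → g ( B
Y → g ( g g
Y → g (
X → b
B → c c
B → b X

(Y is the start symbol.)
Y → g ( Y'
Y' → B
Y' → g g
Y' → ε
X → b
B → c c
B → b X

Left-factoring transforms A → αβ₁ | αβ₂ into A → αA' and A' → β₁ | β₂
(α is the longest common prefix among the alternatives). Repeat until
no nonterminal has two alternatives with a common prefix.

Round 1: Y has alternatives sharing prefix 'g ('. Introduce Y': Y → g ( Y'
  Add: Y' → B
  Add: Y' → g g
  Add: Y' → ε

No remaining common prefixes — done.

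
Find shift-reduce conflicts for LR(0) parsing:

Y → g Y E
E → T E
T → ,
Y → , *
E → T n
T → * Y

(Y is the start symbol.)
A shift-reduce conflict occurs when an LR(0) state has both:
  - a complete (reduce) item [A → α .] (dot at the end), and
  - a shift item [B → β . c γ] (dot before a terminal).

Augment with Y' → Y and build the canonical LR(0) collection (I0 = CLOSURE({[Y' → . Y]}), then GOTO on every symbol after a dot until no new states appear). It has 13 states:
  I0: { [Y → . , *], [Y → . g Y E], [Y' → . Y] }  — shift
  I1: { [Y → , . *] }  — shift
  I2: { [Y' → Y .] }  — accept
  I3: { [Y → . , *], [Y → . g Y E], [Y → g . Y E] }  — shift
  I4: { [E → . T E], [E → . T n], [T → . * Y], [T → . ,], [Y → g Y . E] }  — shift
  I5: { [T → * . Y], [Y → . , *], [Y → . g Y E] }  — shift
  I6: { [T → , .] }  — reduce
  I7: { [Y → g Y E .] }  — reduce
  I8: { [E → . T E], [E → . T n], [E → T . E], [E → T . n], [T → . * Y], [T → . ,] }  — shift
  I9: { [E → T E .] }  — reduce
  I10: { [E → T n .] }  — reduce
  I11: { [T → * Y .] }  — reduce
  I12: { [Y → , * .] }  — reduce

No state contains both a complete item and a shift item.

Answer: No shift-reduce conflicts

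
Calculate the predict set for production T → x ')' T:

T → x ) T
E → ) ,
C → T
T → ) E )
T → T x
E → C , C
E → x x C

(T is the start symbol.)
{ 'x' }

PREDICT(T → x ')' T) = (FIRST(RHS) \ {ε}) ∪ (FOLLOW(T) if ε ∈ FIRST(RHS), i.e. RHS ⇒* ε)
FIRST(x ')' T) = { 'x' }
ε ∉ FIRST(x ')' T), so FOLLOW(T) is not added.
PREDICT(T → x ')' T) = { 'x' }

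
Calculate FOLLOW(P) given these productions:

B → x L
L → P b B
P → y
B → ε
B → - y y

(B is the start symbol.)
To compute FOLLOW(P), find every occurrence of P on a right-hand side N → α P β: add FIRST(β) \ {ε}, and if β is empty or nullable also add FOLLOW(N). Iterate to a fixed point.

In L → P b B: P is followed by b B, add FIRST(b B) \ {ε} = { 'b' }

Taking the union: FOLLOW(P) = { 'b' }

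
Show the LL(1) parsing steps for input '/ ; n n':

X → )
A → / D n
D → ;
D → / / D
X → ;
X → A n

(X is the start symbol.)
Stack is shown with the top on the left.

Stack      Input      Action
----------------------------
X $        / ; n n $  output X → A n
A n $      / ; n n $  output A → / D n
/ D n n $  / ; n n $  match '/'
D n n $    ; n n $    output D → ;
; n n $    ; n n $    match ';'
n n $      n n $      match 'n'
n $        n $        match 'n'
$          $          accept

The string is accepted.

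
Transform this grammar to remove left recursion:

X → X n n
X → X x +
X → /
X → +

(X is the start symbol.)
X is directly left-recursive. The standard transformation for
  A → A α₁ | ... | A α_m | β₁ | ... | β_n
is
  A  → β₁ A' | ... | β_n A'
  A' → α₁ A' | ... | α_m A' | ε

X → / becomes X → / X'
X → + becomes X → + X'
X → X n n becomes X' → n n X'
X → X x + becomes X' → x + X'
Add X' → ε

Resulting grammar:
X → / X'
X → + X'
X' → n n X'
X' → x + X'
X' → ε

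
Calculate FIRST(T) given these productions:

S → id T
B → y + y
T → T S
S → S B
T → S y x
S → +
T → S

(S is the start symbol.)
{ '+', 'id' }

To compute FIRST(T), examine every production with T on the left-hand side, reading each right-hand side left to right until a non-nullable symbol is reached.

FIRST sets of the other non-terminals involved (by the same procedure, iterated to a fixed point):
  FIRST(S) = { '+', 'id' }

From T → T S:
  - T is the symbol being defined: contributes nothing new
    T is not nullable, so stop
From T → S y x:
  - S is a non-terminal: add FIRST(S) \ {ε} = { '+', 'id' }
    S is not nullable, so stop
From T → S:
  - S is a non-terminal: add FIRST(S) \ {ε} = { '+', 'id' }
    S is not nullable, so stop

Collecting: FIRST(T) = { '+', 'id' }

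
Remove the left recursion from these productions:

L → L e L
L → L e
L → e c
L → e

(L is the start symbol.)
L → e c L'
L → e L'
L' → e L L'
L' → e L'
L' → ε

L is directly left-recursive. The standard transformation for
  A → A α₁ | ... | A α_m | β₁ | ... | β_n
is
  A  → β₁ A' | ... | β_n A'
  A' → α₁ A' | ... | α_m A' | ε

L → e c becomes L → e c L'
L → e becomes L → e L'
L → L e L becomes L' → e L L'
L → L e becomes L' → e L'
Add L' → ε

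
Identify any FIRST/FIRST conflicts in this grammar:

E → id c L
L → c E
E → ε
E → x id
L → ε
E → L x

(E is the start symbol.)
A FIRST/FIRST conflict occurs when two productions N → α and N → β for the same non-terminal have FIRST(α) ∩ FIRST(β) ≠ ∅ (with ε ∈ FIRST of a nullable right-hand side, so two nullable alternatives also conflict).

FIRST sets of the non-terminals at (or reachable through a nullable prefix from) the front of some alternative:
  FIRST(L) = { 'c', ε }

Productions for E:
  E → id c L: FIRST = { 'id' }
  E → ε: FIRST = { ε }
  E → x id: FIRST = { 'x' }
  E → L x: FIRST = { 'c', 'x' }
Productions for L:
  L → c E: FIRST = { 'c' }
  L → ε: FIRST = { ε }

Conflict for E: E → x id and E → L x
  Overlap: { 'x' }

Answer: Yes. E → x id / E → L x on { 'x' }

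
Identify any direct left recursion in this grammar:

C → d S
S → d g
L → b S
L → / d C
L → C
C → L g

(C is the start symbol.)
No direct left recursion

C → d S: starts with d
S → d g: starts with d
L → b S: starts with b
L → / d C: starts with '/'
L → C: starts with C
C → L g: starts with L

No direct left recursion found.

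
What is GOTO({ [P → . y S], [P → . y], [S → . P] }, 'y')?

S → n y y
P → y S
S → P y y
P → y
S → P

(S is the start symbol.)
{ [P → . y S], [P → . y], [P → y . S], [P → y .], [S → . P y y], [S → . P], [S → . n y y] }

GOTO(I, 'y') = CLOSURE({ [A → αX.β] : [A → α.Xβ] ∈ I, X = 'y' })

Items with dot before 'y', with the dot advanced:
  [P → . y] → [P → y .]
  [P → . y S] → [P → y . S]
Closure of the advanced items:
  [P → y . S] has the dot before S: add [S → . n y y], [S → . P y y], [S → . P]
  [S → . P y y] has the dot before P: add [P → . y S], [P → . y]

GOTO = { [P → . y S], [P → . y], [P → y . S], [P → y .], [S → . P y y], [S → . P], [S → . n y y] }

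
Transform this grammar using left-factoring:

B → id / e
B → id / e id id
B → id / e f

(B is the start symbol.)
B → id / e B'
B' → ε
B' → id id
B' → f

Left-factoring transforms A → αβ₁ | αβ₂ into A → αA' and A' → β₁ | β₂
(α is the longest common prefix among the alternatives). Repeat until
no nonterminal has two alternatives with a common prefix.

Round 1: B has alternatives sharing prefix 'id / e'. Introduce B': B → id / e B'
  Add: B' → ε
  Add: B' → id id
  Add: B' → f

No remaining common prefixes — done.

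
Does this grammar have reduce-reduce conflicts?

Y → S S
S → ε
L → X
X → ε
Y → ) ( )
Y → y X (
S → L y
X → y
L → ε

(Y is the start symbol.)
Augment with Y' → Y and build the canonical LR(0) collection (I0 = CLOSURE({[Y' → . Y]}), then GOTO on every symbol after a dot until no new states appear). It has 14 states:
  I0: { [L → . X], [L → .], [S → . L y], [S → .], [X → . y], [X → .], [Y → . ) ( )], [Y → . S S], [Y → . y X (], [Y' → . Y] }  — shift, 3 reduces
  I1: { [Y → ) . ( )] }  — shift
  I2: { [S → L . y] }  — shift
  I3: { [L → . X], [L → .], [S → . L y], [S → .], [X → . y], [X → .], [Y → S . S] }  — shift, 3 reduces
  I4: { [L → X .] }  — reduce
  I5: { [Y' → Y .] }  — accept
  I6: { [X → . y], [X → .], [X → y .], [Y → y . X (] }  — shift, 2 reduces
  I7: { [Y → y X . (] }  — shift
  I8: { [X → y .] }  — reduce
  I9: { [Y → y X ( .] }  — reduce
  I10: { [Y → S S .] }  — reduce
  I11: { [S → L y .] }  — reduce
  I12: { [Y → ) ( . )] }  — shift
  I13: { [Y → ) ( ) .] }  — reduce

I0 contains complete items [L → .], [S → .], [X → .] — reduce-reduce conflict.
I3 contains complete items [L → .], [S → .], [X → .] — reduce-reduce conflict.
I6 contains complete items [X → .], [X → y .] — reduce-reduce conflict.

Answer: Yes — I0: [L → .] vs [S → .]; I3: [L → .] vs [S → .]; I6: [X → .] vs [X → y .]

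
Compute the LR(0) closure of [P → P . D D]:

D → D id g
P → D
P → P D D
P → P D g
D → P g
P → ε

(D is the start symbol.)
To compute CLOSURE, for each item [A → α.Bβ] where B is a non-terminal, add [B → .γ] for all productions B → γ; repeat for the newly added items until nothing changes.

Start with: [P → P . D D]
  [P → P . D D] has the dot before D: add [D → . D id g], [D → . P g]
  [D → . P g] has the dot before P: add [P → . D], [P → . P D D], [P → . P D g], [P → .]
No further items can be added.

CLOSURE = { [D → . D id g], [D → . P g], [P → . D], [P → . P D D], [P → . P D g], [P → .], [P → P . D D] }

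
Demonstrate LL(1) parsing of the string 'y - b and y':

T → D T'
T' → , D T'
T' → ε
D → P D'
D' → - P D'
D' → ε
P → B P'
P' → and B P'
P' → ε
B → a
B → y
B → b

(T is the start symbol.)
Stack is shown with the top on the left.

Stack             Input          Action
---------------------------------------
T $               y - b and y $  output T → D T'
D T' $            y - b and y $  output D → P D'
P D' T' $         y - b and y $  output P → B P'
B P' D' T' $      y - b and y $  output B → y
y P' D' T' $      y - b and y $  match 'y'
P' D' T' $        - b and y $    output P' → ε
D' T' $           - b and y $    output D' → - P D'
- P D' T' $       - b and y $    match '-'
P D' T' $         b and y $      output P → B P'
B P' D' T' $      b and y $      output B → b
b P' D' T' $      b and y $      match 'b'
P' D' T' $        and y $        output P' → and B P'
and B P' D' T' $  and y $        match 'and'
B P' D' T' $      y $            output B → y
y P' D' T' $      y $            match 'y'
P' D' T' $        $              output P' → ε
D' T' $           $              output D' → ε
T' $              $              output T' → ε
$                 $              accept

The string is accepted.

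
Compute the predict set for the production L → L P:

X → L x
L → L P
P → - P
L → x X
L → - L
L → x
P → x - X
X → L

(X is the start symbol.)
PREDICT(L → L P) = (FIRST(RHS) \ {ε}) ∪ (FOLLOW(L) if ε ∈ FIRST(RHS), i.e. RHS ⇒* ε)
FIRST(L) = { '-', 'x' }
FIRST(L P) = { '-', 'x' }
ε ∉ FIRST(L P), so FOLLOW(L) is not added.
PREDICT(L → L P) = { '-', 'x' }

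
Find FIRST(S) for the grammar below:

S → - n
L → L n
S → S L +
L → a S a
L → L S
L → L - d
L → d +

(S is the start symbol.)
{ '-' }

To compute FIRST(S), examine every production with S on the left-hand side, reading each right-hand side left to right until a non-nullable symbol is reached.

From S → - n:
  - '-' is a terminal: add '-' and stop
From S → S L +:
  - S is the symbol being defined: contributes nothing new
    S is not nullable, so stop

Collecting: FIRST(S) = { '-' }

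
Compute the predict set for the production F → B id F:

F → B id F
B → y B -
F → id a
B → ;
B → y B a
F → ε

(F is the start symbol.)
PREDICT(F → B id F) = (FIRST(RHS) \ {ε}) ∪ (FOLLOW(F) if ε ∈ FIRST(RHS), i.e. RHS ⇒* ε)
FIRST(B) = { ';', 'y' }
FIRST(B id F) = { ';', 'y' }
ε ∉ FIRST(B id F), so FOLLOW(F) is not added.
PREDICT(F → B id F) = { ';', 'y' }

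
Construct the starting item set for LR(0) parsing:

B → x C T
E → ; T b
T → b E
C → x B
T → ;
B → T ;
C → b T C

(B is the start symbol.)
First, augment the grammar with B' → B
I₀ = CLOSURE({ [B' → . B] }):
  [B' → . B] has the dot before B: add [B → . x C T], [B → . T ;]
  [B → . T ;] has the dot before T: add [T → . b E], [T → . ;]
No further items can be added.

I₀ = { [B → . T ;], [B → . x C T], [B' → . B], [T → . ;], [T → . b E] }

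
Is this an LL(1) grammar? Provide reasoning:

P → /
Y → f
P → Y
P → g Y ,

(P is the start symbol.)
Yes, the grammar is LL(1).

Relevant sets:
  FIRST(Y) = { 'f' }

For P:
  PREDICT(P → '/') = { '/' }
  PREDICT(P → Y) = { 'f' }
  PREDICT(P → g Y ',') = { 'g' }
Y has a single production, so nothing to check there.

All predict sets are disjoint. The grammar IS LL(1).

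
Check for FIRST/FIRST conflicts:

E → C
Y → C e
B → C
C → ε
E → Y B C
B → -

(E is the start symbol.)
A FIRST/FIRST conflict occurs when two productions N → α and N → β for the same non-terminal have FIRST(α) ∩ FIRST(β) ≠ ∅ (with ε ∈ FIRST of a nullable right-hand side, so two nullable alternatives also conflict).

FIRST sets of the non-terminals at (or reachable through a nullable prefix from) the front of some alternative:
  FIRST(C) = { ε }
  FIRST(Y) = { 'e' }

Productions for E:
  E → C: FIRST = { ε }
  E → Y B C: FIRST = { 'e' }
Productions for B:
  B → C: FIRST = { ε }
  B → -: FIRST = { '-' }
Y, C have only one production, so no FIRST/FIRST conflict is possible there.

All alternatives of each non-terminal have pairwise disjoint FIRST sets.

Answer: No FIRST/FIRST conflicts.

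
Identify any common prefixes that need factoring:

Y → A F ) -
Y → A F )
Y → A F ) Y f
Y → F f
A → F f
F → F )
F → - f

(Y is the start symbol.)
Yes, Y has productions with common prefix 'A F )'

Left-factoring is needed when two productions for the same non-terminal
share a common prefix on the right-hand side.

Productions for Y:
  Y → A F ) -
  Y → A F )
  Y → A F ) Y f
  Y → F f
Productions for F:
  F → F )
  F → - f

Found common prefix 'A F )' in productions for Y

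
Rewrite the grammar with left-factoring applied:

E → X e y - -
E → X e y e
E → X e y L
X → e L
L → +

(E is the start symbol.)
E → X e y E'
E' → - -
E' → e
E' → L
X → e L
L → +

Left-factoring transforms A → αβ₁ | αβ₂ into A → αA' and A' → β₁ | β₂
(α is the longest common prefix among the alternatives). Repeat until
no nonterminal has two alternatives with a common prefix.

Round 1: E has alternatives sharing prefix 'X e y'. Introduce E': E → X e y E'
  Add: E' → - -
  Add: E' → e
  Add: E' → L

No remaining common prefixes — done.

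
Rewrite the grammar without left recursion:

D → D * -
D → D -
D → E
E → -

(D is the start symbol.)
D is directly left-recursive. The standard transformation for
  A → A α₁ | ... | A α_m | β₁ | ... | β_n
is
  A  → β₁ A' | ... | β_n A'
  A' → α₁ A' | ... | α_m A' | ε

D → E becomes D → E D'
D → D * - becomes D' → * - D'
D → D - becomes D' → - D'
Add D' → ε

Productions for other non-terminals are unchanged:
  E → -

Resulting grammar:
D → E D'
D' → * - D'
D' → - D'
D' → ε
E → -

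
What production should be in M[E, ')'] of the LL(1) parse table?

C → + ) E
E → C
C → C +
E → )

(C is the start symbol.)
E → )

To find M[E, ')'], we find productions for E where ')' is in the predict set (PREDICT(N → α) = (FIRST(α) \ {ε}) ∪ (FOLLOW(N) if α ⇒* ε)).

Relevant sets:
  FIRST(C) = { '+' }

E → C: PREDICT = { '+' }
E → ): PREDICT = { ')' }
  ')' is in predict set, so this production goes in M[E, ')']

M[E, ')'] = E → )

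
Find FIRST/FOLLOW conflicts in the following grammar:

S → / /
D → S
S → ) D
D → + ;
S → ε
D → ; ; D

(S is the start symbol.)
Nullable non-terminals: D, S.
FIRST sets used below: FIRST(S) = { ')', '/', ε }

D: nullable alternative(s) D → S; FOLLOW(D) = { $ }
  D → S: FIRST \ {ε} = { ')', '/' } — this is the only nullable alternative, skip
  D → + ;: FIRST \ {ε} = { '+' } — disjoint from FOLLOW(D)
  D → ; ; D: FIRST \ {ε} = { ';' } — disjoint from FOLLOW(D)

S: nullable alternative(s) S → ε; FOLLOW(S) = { $ }
  S → / /: FIRST \ {ε} = { '/' } — disjoint from FOLLOW(S)
  S → ) D: FIRST \ {ε} = { ')' } — disjoint from FOLLOW(S)
  S → ε: FIRST \ {ε} = { } — this is the only nullable alternative, skip

No FIRST/FOLLOW conflicts found.

Answer: No FIRST/FOLLOW conflicts.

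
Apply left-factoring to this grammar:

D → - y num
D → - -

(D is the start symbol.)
Left-factoring transforms A → αβ₁ | αβ₂ into A → αA' and A' → β₁ | β₂
(α is the longest common prefix among the alternatives). Repeat until
no nonterminal has two alternatives with a common prefix.

Round 1: D has alternatives sharing prefix '-'. Introduce D': D → - D'
  Add: D' → y num
  Add: D' → -

No remaining common prefixes — done.

Resulting grammar:
D → - D'
D' → y num
D' → -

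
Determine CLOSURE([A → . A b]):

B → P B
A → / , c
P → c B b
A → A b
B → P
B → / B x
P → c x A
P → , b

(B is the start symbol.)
{ [A → . / , c], [A → . A b] }

To compute CLOSURE, for each item [A → α.Bβ] where B is a non-terminal, add [B → .γ] for all productions B → γ; repeat for the newly added items until nothing changes.

Start with: [A → . A b]
  [A → . A b] has the dot before A: add [A → . / , c]
No further items can be added.

CLOSURE = { [A → . / , c], [A → . A b] }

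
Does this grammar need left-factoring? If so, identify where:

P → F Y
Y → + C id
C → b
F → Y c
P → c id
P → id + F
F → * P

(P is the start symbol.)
No, left-factoring is not needed

Left-factoring is needed when two productions for the same non-terminal
share a common prefix on the right-hand side.

Productions for P:
  P → F Y
  P → c id
  P → id + F
Productions for F:
  F → Y c
  F → * P

No common prefixes found.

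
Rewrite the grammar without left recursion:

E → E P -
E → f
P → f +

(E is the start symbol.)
E → f E'
E' → P - E'
E' → ε
P → f +

E is directly left-recursive. The standard transformation for
  A → A α₁ | ... | A α_m | β₁ | ... | β_n
is
  A  → β₁ A' | ... | β_n A'
  A' → α₁ A' | ... | α_m A' | ε

E → f becomes E → f E'
E → E P - becomes E' → P - E'
Add E' → ε

Productions for other non-terminals are unchanged:
  P → f +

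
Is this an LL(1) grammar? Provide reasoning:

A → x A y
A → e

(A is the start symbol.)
A grammar is LL(1) if for each non-terminal N with multiple productions, the predict sets of those productions are pairwise disjoint, where PREDICT(N → α) = (FIRST(α) \ {ε}) ∪ (FOLLOW(N) if α ⇒* ε).

For A:
  PREDICT(A → x A y) = { 'x' }
  PREDICT(A → e) = { 'e' }

All predict sets are disjoint. The grammar IS LL(1).

Answer: Yes, the grammar is LL(1).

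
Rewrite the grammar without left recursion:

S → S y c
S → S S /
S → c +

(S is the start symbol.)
S is directly left-recursive. The standard transformation for
  A → A α₁ | ... | A α_m | β₁ | ... | β_n
is
  A  → β₁ A' | ... | β_n A'
  A' → α₁ A' | ... | α_m A' | ε

S → c + becomes S → c + S'
S → S y c becomes S' → y c S'
S → S S / becomes S' → S / S'
Add S' → ε

Resulting grammar:
S → c + S'
S' → y c S'
S' → S / S'
S' → ε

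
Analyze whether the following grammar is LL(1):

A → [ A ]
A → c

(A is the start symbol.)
A grammar is LL(1) if for each non-terminal N with multiple productions, the predict sets of those productions are pairwise disjoint, where PREDICT(N → α) = (FIRST(α) \ {ε}) ∪ (FOLLOW(N) if α ⇒* ε).

For A:
  PREDICT(A → '[' A ']') = { '[' }
  PREDICT(A → c) = { 'c' }

All predict sets are disjoint. The grammar IS LL(1).

Answer: Yes, the grammar is LL(1).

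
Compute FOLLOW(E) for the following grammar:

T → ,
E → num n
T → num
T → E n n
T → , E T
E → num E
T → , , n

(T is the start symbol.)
{ ',', 'n', 'num' }

To compute FOLLOW(E), find every occurrence of E on a right-hand side N → α E β: add FIRST(β) \ {ε}, and if β is empty or nullable also add FOLLOW(N). Iterate to a fixed point.

In T → E n n: E is followed by n n, add FIRST(n n) \ {ε} = { 'n' }
In T → , E T: E is followed by T, add FIRST(T) \ {ε} = { ',', 'num' }
In E → num E: E is at the end; this adds FOLLOW(E) to itself — nothing new

Taking the union: FOLLOW(E) = { ',', 'n', 'num' }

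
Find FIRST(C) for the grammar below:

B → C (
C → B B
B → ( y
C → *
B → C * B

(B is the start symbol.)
To compute FIRST(C), examine every production with C on the left-hand side, reading each right-hand side left to right until a non-nullable symbol is reached.

FIRST sets of the other non-terminals involved (by the same procedure, iterated to a fixed point):
  FIRST(B) = { '(', '*' }

From C → B B:
  - B is a non-terminal: add FIRST(B) \ {ε} = { '(', '*' }
    B is not nullable, so stop
From C → *:
  - '*' is a terminal: add '*' and stop

Collecting: FIRST(C) = { '(', '*' }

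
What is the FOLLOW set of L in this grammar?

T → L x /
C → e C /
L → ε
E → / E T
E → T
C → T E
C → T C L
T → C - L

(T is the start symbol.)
To compute FOLLOW(L), find every occurrence of L on a right-hand side N → α L β: add FIRST(β) \ {ε}, and if β is empty or nullable also add FOLLOW(N). Iterate to a fixed point.

In T → L x /: L is followed by x '/', add FIRST(x '/') \ {ε} = { 'x' }
In C → T C L: L is at the end, add FOLLOW(C)
In T → C - L: L is at the end, add FOLLOW(T)

The FOLLOW sets referred to above (computed the same way, to a fixed point):
  FOLLOW(C) = { '-', '/' }
  FOLLOW(T) = { $, '-', '/', 'e', 'x' }

Taking the union: FOLLOW(L) = { $, '-', '/', 'e', 'x' }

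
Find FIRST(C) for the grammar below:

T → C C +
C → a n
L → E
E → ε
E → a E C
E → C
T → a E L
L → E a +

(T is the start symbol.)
To compute FIRST(C), examine every production with C on the left-hand side, reading each right-hand side left to right until a non-nullable symbol is reached.

From C → a n:
  - a is a terminal: add 'a' and stop

Collecting: FIRST(C) = { 'a' }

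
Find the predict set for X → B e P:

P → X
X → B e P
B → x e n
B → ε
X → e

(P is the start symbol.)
PREDICT(X → B e P) = (FIRST(RHS) \ {ε}) ∪ (FOLLOW(X) if ε ∈ FIRST(RHS), i.e. RHS ⇒* ε)
FIRST(B) = { 'x', ε }
FIRST(B e P) = { 'e', 'x' }
ε ∉ FIRST(B e P), so FOLLOW(X) is not added.
PREDICT(X → B e P) = { 'e', 'x' }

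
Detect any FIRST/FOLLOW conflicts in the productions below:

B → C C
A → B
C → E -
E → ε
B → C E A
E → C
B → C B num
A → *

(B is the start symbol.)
Nullable non-terminals: E.
FIRST sets used below: FIRST(C) = { '-' }

E: nullable alternative(s) E → ε; FOLLOW(E) = { '*', '-' }
  E → ε: FIRST \ {ε} = { } — this is the only nullable alternative, skip
  E → C: FIRST \ {ε} = { '-' } — overlaps FOLLOW(E) on { '-' }: CONFLICT

A, B, C have no nullable alternative, so no FIRST/FOLLOW check is needed there.

So the grammar has 1 FIRST/FOLLOW conflict (marked CONFLICT above).

Answer: Yes. E → C with FOLLOW(E) on { '-' }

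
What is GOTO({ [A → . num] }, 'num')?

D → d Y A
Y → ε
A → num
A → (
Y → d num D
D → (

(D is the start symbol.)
{ [A → num .] }

GOTO(I, 'num') = CLOSURE({ [A → αX.β] : [A → α.Xβ] ∈ I, X = 'num' })

Items with dot before 'num', with the dot advanced:
  [A → . num] → [A → num .]
Closure adds nothing (no advanced item has the dot before a non-terminal).

GOTO = { [A → num .] }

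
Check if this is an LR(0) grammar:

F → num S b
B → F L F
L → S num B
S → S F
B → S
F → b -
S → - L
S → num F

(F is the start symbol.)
No. Shift-reduce conflict between [F → num S b .] and [F → b . -]

A grammar is LR(0) if no state in the canonical LR(0) collection has:
  - both a shift item (dot before a terminal) and a complete item (shift-reduce conflict), or
  - two or more complete items (reduce-reduce conflict; the accept item [F' → F .] counts as a complete item here).

Augment with F' → F and build the canonical LR(0) collection (I0 = CLOSURE({[F' → . F]}), then GOTO on every symbol after a dot until no new states appear). It has 20 states:
  I0: { [F → . b -], [F → . num S b], [F' → . F] }  — shift
  I1: { [F' → F .] }  — accept
  I2: { [F → b . -] }  — shift
  I3: { [F → num . S b], [S → . - L], [S → . S F], [S → . num F] }  — shift
  I4: { [L → . S num B], [S → - . L], [S → . - L], [S → . S F], [S → . num F] }  — shift
  I5: { [F → . b -], [F → . num S b], [F → num S . b], [S → S . F] }  — shift
  I6: { [F → . b -], [F → . num S b], [S → num . F] }  — shift
  I7: { [S → num F .] }  — reduce
  I8: { [S → S F .] }  — reduce
  I9: { [F → b . -], [F → num S b .] }  — shift, reduce
  I10: { [F → b - .] }  — reduce
  I11: { [S → - L .] }  — reduce
  I12: { [F → . b -], [F → . num S b], [L → S . num B], [S → S . F] }  — shift
  I13: { [B → . F L F], [B → . S], [F → . b -], [F → . num S b], [F → num . S b], [L → S num . B], [S → . - L], [S → . S F], [S → . num F] }  — shift
  I14: { [L → S num B .] }  — reduce
  I15: { [B → F . L F], [L → . S num B], [S → . - L], [S → . S F], [S → . num F] }  — shift
  I16: { [B → S .], [F → . b -], [F → . num S b], [F → num S . b], [S → S . F] }  — shift, reduce
  I17: { [F → . b -], [F → . num S b], [F → num . S b], [S → . - L], [S → . S F], [S → . num F], [S → num . F] }  — shift
  I18: { [B → F L . F], [F → . b -], [F → . num S b] }  — shift
  I19: { [B → F L F .] }  — reduce

Conflict in state I9:
  Shift-reduce conflict between [F → num S b .] and [F → b . -]
So the grammar is NOT LR(0).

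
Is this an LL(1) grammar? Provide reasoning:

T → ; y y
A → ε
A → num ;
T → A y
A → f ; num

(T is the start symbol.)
Yes, the grammar is LL(1).

A grammar is LL(1) if for each non-terminal N with multiple productions, the predict sets of those productions are pairwise disjoint, where PREDICT(N → α) = (FIRST(α) \ {ε}) ∪ (FOLLOW(N) if α ⇒* ε).

Relevant sets:
  FIRST(A) = { 'f', 'num', ε }
  FOLLOW(A) = { 'y' }

For T:
  PREDICT(T → ';' y y) = { ';' }
  PREDICT(T → A y) = { 'f', 'num', 'y' }
For A:
  PREDICT(A → ε) = { 'y' }
  PREDICT(A → num ';') = { 'num' }
  PREDICT(A → f ';' num) = { 'f' }

All predict sets are disjoint. The grammar IS LL(1).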